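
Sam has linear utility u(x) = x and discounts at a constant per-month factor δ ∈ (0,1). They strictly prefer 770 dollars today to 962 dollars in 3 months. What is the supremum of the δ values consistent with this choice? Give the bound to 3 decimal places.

Comparing present values: 770 > δ^3·962.
Dividing by 962: δ^3 < 0.80042. Both sides are positive, so the cube root keeps the direction.
δ < 0.80042^(1/3) = 0.928.

δ < 0.928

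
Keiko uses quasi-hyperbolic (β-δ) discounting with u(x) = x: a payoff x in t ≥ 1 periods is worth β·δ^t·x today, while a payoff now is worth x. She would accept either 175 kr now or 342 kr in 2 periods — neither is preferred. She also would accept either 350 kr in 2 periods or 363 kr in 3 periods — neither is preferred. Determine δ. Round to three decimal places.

δ ≈ 0.964

The second indifference involves only future payoffs, so β cancels: β·δ^2·350 = β·δ^3·363, giving δ = 350/363 = 0.96419.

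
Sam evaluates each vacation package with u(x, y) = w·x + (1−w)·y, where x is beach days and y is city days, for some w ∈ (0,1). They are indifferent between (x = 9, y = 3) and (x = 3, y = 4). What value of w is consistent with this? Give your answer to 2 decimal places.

Equating utilities: w·9 + (1−w)·3 = w·3 + (1−w)·4.
Rearranging, 6·w − 1·(1−w) = 0.
So w/(1−w) = 1/6 = 0.1667, giving w = 1/(6+1) = 0.14.

w = 0.14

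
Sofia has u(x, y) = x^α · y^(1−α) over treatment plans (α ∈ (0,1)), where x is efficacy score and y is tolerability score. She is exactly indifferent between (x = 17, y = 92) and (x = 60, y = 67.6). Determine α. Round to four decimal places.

The Cobb–Douglas utilities coincide, so 17^α·92^(1−α) = 60^α·67.6^(1−α).
(17/60)^α = (67.6/92)^(1−α); take logs: α·ln(17/60) = (1−α)·ln(67.6/92), i.e. α·-1.2611312 = (1−α)·-0.3081806.
Thus α·(-1.5693118) = -0.3081806, so α = -0.3081806/-1.5693118 ≈ 0.1964.

α ≈ 0.1964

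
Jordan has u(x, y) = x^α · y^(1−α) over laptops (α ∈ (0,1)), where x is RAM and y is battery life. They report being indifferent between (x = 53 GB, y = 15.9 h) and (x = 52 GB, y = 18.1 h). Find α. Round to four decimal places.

The Cobb–Douglas utilities coincide, so 53^α·15.9^(1−α) = 52^α·18.1^(1−α).
Rearrange to (53/52)^α = (18.1/15.9)^(1−α) and take logs: α·0.0190482 = (1−α)·0.1295928.
With A = 0.0190482 and B = 0.1295928: α·A = (1−α)·B, so α = B/(A+B) = 0.1295928/0.1486410 ≈ 0.8719.

α ≈ 0.8719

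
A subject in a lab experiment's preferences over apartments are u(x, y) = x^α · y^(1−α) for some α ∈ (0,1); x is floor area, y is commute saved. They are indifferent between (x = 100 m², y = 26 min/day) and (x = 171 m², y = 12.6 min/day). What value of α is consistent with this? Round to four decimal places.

α ≈ 0.5745

Indifference: 100^α · 26^(1−α) = 171^α · 12.6^(1−α).
Taking logs: α·ln 100 + (1−α)·ln 26 = α·ln 171 + (1−α)·ln 12.6, i.e. α·-0.5364934 = (1−α)·-0.7243997.
Thus α·(-1.2608931) = -0.7243997, so α = -0.7243997/-1.2608931 ≈ 0.5745.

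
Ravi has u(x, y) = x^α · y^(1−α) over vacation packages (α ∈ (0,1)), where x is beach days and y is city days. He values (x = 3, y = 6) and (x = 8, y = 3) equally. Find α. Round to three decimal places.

α ≈ 0.414

Set the two utilities equal: 3^α·6^(1−α) = 8^α·3^(1−α).
Taking logs: α·ln 3 + (1−α)·ln 6 = α·ln 8 + (1−α)·ln 3, i.e. α·-0.980829 = (1−α)·-0.693147.
Thus α·(-1.673976) = -0.693147, so α = -0.693147/-1.673976 ≈ 0.414.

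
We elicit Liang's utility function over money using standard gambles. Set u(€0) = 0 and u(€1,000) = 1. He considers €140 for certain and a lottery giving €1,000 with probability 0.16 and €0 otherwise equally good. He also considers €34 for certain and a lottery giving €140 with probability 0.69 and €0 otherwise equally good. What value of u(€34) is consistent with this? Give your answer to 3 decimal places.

0.110

The first gamble pins u(€140): it must equal 0.16·1 + 0.84·0 = 0.16.
Then u(€34) = 0.69·u(€140) + 0.31·u(€0) = 0.69·0.16 + 0.31·0.00 = 0.1104.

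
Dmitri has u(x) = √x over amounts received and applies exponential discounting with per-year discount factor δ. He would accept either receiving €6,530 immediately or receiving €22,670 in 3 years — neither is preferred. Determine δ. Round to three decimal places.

δ ≈ 0.813

Equating discounted utilities: u(6530) = δ^3·u(22670) ⇒ δ^3 = u(6530)/u(22670).
With u(x) = √x: δ^3 = √6530/√22670 = √(6530/22670) = 0.53670.
Taking the cube root: δ = 0.53670^(1/3) ≈ 0.813.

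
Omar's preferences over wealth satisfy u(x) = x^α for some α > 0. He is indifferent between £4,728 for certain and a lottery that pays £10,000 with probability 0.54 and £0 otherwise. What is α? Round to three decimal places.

α ≈ 0.823

Since u(0) = 0, the lottery's EU is 0.54·10000^α.
Equating: 4728^α = 0.54·10000^α, i.e. 0.4728^α = 0.54.
Take logs: α = ln 0.54 / ln(4728/10000) ≈ 0.82259.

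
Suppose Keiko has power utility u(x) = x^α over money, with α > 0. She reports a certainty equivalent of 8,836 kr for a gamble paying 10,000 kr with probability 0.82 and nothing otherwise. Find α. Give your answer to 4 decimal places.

Since u(0) = 0, the lottery's EU is 0.82·10000^α.
Equating: 8836^α = 0.82·10000^α, i.e. 0.8836^α = 0.82.
Take logs: α = ln 0.82 / ln(8836/10000) ≈ 1.603633.

α ≈ 1.6036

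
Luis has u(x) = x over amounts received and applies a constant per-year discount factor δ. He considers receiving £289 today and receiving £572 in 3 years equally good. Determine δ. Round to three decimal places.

δ ≈ 0.796

The payoff in 3 years is discounted by δ^3, so u(289) = δ^3·u(572) and δ^3 = u(289)/u(572).
With u(x) = x: δ^3 = 289/572 = 0.50524.
Hence δ = (0.50524)^(1/3) = 0.79647.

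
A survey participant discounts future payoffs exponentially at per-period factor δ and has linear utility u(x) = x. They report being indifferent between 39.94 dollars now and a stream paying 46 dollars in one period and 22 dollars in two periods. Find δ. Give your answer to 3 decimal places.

Equating present values: 39.94 = 46δ + 22δ².
So 22δ² + 46δ − 39.94 = 0.
The positive root is δ = [−46 + √(46² + 4·22·39.94)] / (2·22) = (−46 + 75.038)/44 ≈ 0.660.

δ ≈ 0.660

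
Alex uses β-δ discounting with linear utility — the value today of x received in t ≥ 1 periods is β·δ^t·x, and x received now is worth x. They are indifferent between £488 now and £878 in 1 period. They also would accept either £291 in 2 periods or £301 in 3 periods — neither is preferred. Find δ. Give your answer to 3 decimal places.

δ ≈ 0.967

From the later pair, β·δ^2·291 = β·δ^3·301; dividing through, δ = 291/301 = 0.96678.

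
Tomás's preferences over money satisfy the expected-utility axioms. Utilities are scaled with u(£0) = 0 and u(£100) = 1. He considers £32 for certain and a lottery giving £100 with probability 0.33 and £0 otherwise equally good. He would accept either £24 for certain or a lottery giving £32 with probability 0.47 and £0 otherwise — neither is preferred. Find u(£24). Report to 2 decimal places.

From the first indifference, u(£32) = 0.33·u(£100) + 0.67·u(£0) = 0.33·1 + 0.67·0 = 0.33.
Chaining: u(£24) = 0.47·0.33 + 0.53·0.00 = 0.1551.

0.16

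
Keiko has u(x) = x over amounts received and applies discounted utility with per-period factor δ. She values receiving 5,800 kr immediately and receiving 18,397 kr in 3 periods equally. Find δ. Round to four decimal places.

Indifference means u(5800) = δ^3 · u(18397), so δ^3 = u(5800)/u(18397).
With u(x) = x: δ^3 = 5800/18397 = 0.31527.
So δ = 0.31527^(1/3) ≈ 0.6806.

δ ≈ 0.6806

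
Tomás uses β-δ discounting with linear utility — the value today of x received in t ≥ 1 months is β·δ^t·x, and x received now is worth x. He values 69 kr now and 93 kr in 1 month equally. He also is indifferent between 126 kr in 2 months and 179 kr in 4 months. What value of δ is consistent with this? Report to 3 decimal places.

From the later pair, β·δ^2·126 = β·δ^4·179; dividing through, δ^2 = 126/179 = 0.70391, so δ = 0.83899.

δ ≈ 0.839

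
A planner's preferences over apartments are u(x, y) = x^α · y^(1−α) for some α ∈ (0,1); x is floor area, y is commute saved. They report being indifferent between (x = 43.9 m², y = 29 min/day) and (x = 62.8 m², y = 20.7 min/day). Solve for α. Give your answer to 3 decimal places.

α ≈ 0.485

Indifference: 43.9^α · 29^(1−α) = 62.8^α · 20.7^(1−α).
Rearrange to (43.9/62.8)^α = (20.7/29)^(1−α) and take logs: α·-0.358041 = (1−α)·-0.337162.
Thus α·(-0.695203) = -0.337162, so α = -0.337162/-0.695203 ≈ 0.485.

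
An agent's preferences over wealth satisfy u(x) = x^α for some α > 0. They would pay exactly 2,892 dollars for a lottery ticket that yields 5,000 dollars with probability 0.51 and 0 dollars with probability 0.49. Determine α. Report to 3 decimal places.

Since u(0) = 0, the lottery's EU is 0.51·5000^α.
Indifference: 2892^α = 0.51·5000^α, so (2892/5000)^α = 0.51.
α = ln(0.51) / ln(2892/5000) = -0.673345/-0.547490 ≈ 1.230.

α ≈ 1.230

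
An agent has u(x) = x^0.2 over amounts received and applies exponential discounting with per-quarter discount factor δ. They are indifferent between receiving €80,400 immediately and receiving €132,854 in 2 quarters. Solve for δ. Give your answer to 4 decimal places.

Equating discounted utilities: u(80400) = δ^2·u(132854) ⇒ δ^2 = u(80400)/u(132854).
Since u(x) = x^0.2, δ^2 = (80400/132854)^0.2 = 0.60518^0.2 = 0.90443.
Hence δ = (0.90443)^(1/2) = 0.951017.

δ ≈ 0.9510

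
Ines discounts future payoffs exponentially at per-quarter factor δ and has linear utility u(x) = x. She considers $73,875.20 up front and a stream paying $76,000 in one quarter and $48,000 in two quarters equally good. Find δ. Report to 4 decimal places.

Present value of the stream is 76000·δ + 48000·δ². Indifference gives 76000δ + 48000δ² = 73875.20.
That is, 48000δ² + 76000δ − 73875.20 = 0, a quadratic in δ.
δ = (−76000 + √(76000² + 4·48000·73875.20)) / (2·48000) = (−76000 + √19960038400.00) / 96000 ≈ 0.6800.

δ ≈ 0.6800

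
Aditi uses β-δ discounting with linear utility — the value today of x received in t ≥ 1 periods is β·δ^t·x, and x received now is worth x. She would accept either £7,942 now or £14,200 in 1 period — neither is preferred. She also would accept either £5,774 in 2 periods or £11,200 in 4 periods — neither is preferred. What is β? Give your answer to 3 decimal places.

β ≈ 0.779

From the later pair, β·δ^2·5774 = β·δ^4·11200; dividing through, δ^2 = 5774/11200 = 0.51554, so δ = 0.71801.
Now use the now-vs-future pair: 7942 = β·δ·14200 gives β = 7942/(0.71801·14200) ≈ 0.779.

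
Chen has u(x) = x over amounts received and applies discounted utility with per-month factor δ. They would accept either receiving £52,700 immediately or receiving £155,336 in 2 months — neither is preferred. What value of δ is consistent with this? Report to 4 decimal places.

Indifference means u(52700) = δ^2 · u(155336), so δ^2 = u(52700)/u(155336).
With u(x) = x: δ^2 = 52700/155336 = 0.33926.
Taking the square root: δ = 0.33926^(1/2) ≈ 0.5825.

δ ≈ 0.5825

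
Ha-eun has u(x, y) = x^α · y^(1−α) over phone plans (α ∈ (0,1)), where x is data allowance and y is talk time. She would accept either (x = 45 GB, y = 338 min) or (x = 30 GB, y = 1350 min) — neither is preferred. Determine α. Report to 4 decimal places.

Indifference: 45^α · 338^(1−α) = 30^α · 1350^(1−α).
Taking logs: α·ln 45 + (1−α)·ln 338 = α·ln 30 + (1−α)·ln 1350, i.e. α·0.4054651 = (1−α)·1.3848140.
With A = 0.4054651 and B = 1.3848140: α·A = (1−α)·B, so α = B/(A+B) = 1.3848140/1.7902791 ≈ 0.7735.

α ≈ 0.7735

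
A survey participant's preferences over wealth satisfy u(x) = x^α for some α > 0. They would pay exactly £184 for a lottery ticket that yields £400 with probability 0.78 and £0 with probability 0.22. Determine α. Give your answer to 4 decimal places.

α ≈ 0.3200

The lottery's expected utility is 0.78·u(400) + 0.22·u(0) = 0.78·400^α (since u(0) = 0 for α > 0).
Setting u(184) equal to that: 184^α = 0.78·400^α ⇒ (184/400)^α = 0.78.
Take logs: α = ln 0.78 / ln(184/400) ≈ 0.319964.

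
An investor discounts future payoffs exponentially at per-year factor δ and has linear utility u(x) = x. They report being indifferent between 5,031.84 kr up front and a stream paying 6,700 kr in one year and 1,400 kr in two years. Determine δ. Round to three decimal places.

δ ≈ 0.660

Equating present values: 5031.84 = 6700δ + 1400δ².
That is, 1400δ² + 6700δ − 5031.84 = 0, a quadratic in δ.
By the quadratic formula (taking the positive root), δ = (−6700 + √73068304.00) / 2800 ≈ 0.660.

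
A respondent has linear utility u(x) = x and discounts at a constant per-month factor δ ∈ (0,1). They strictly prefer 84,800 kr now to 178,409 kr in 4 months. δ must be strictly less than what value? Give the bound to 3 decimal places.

δ < 0.830

The preference means 84800 > δ^4·178409.
Dividing by 178409: δ^4 < 0.47531. Both sides are positive, so the 4th root keeps the direction.
δ < (84800/178409)^(1/4) ≈ 0.830.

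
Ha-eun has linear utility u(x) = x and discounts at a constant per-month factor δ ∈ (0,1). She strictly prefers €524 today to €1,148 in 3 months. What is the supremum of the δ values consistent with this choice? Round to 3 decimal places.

δ < 0.770

The preference means 524 > δ^3·1148.
Dividing by 1148: δ^3 < 0.45645. Both sides are positive, so the cube root keeps the direction.
δ < 0.45645^(1/3) = 0.770.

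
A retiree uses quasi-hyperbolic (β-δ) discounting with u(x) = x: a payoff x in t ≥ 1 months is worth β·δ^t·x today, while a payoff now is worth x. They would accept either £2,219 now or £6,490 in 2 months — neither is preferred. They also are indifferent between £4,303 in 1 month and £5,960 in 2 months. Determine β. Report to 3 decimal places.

The second indifference involves only future payoffs, so β cancels: β·δ^1·4303 = β·δ^2·5960, giving δ = 4303/5960 = 0.72198.
The first indifference: 2219 = β·δ^2·6490, so β = 2219/(δ^2·6490) = 2219/(0.52125·6490) ≈ 0.656.

β ≈ 0.656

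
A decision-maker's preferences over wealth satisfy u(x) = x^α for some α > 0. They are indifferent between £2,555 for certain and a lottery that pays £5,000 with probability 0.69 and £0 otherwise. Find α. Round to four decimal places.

α ≈ 0.5527

The lottery's expected utility is 0.69·u(5000) + 0.31·u(0) = 0.69·5000^α (since u(0) = 0 for α > 0).
Indifference: 2555^α = 0.69·5000^α, so (2555/5000)^α = 0.69.
Taking logs: α·ln(2555/5000) = ln(0.69), so α = -0.3710637 / -0.6713857 ≈ 0.5527.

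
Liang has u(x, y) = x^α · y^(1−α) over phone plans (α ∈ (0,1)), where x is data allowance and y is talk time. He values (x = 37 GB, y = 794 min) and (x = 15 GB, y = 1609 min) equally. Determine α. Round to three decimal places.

Indifference: 37^α · 794^(1−α) = 15^α · 1609^(1−α).
Taking logs: α·ln 37 + (1−α)·ln 794 = α·ln 15 + (1−α)·ln 1609, i.e. α·0.902868 = (1−α)·0.706285.
Thus α·(1.609153) = 0.706285, so α = 0.706285/1.609153 ≈ 0.439.

α ≈ 0.439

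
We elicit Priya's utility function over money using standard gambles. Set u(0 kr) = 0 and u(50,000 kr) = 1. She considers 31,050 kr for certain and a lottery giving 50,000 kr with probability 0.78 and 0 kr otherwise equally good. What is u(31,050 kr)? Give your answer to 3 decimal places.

0.780

The indifference gives u(31,050 kr) = 0.78·u(50,000 kr) + 0.22·u(0 kr) = 0.78·1 + 0.22·0 = 0.78.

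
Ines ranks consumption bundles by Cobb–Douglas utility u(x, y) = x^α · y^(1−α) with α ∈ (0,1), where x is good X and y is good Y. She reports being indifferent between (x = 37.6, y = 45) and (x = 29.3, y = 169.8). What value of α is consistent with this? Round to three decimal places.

α ≈ 0.842

Indifference: 37.6^α · 45^(1−α) = 29.3^α · 169.8^(1−α).
Taking logs: α·ln 37.6 + (1−α)·ln 45 = α·ln 29.3 + (1−α)·ln 169.8, i.e. α·0.249417 = (1−α)·1.327959.
So α/(1−α) = (1.327959)/(0.249417) = 5.324252, and α = 5.324252/6.324252 ≈ 0.842.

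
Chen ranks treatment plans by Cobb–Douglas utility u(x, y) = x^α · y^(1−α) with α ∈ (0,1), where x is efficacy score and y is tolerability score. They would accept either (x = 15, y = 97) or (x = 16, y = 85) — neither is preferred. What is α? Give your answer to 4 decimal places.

α ≈ 0.6717

Set the two utilities equal: 15^α·97^(1−α) = 16^α·85^(1−α).
Taking logs: α·ln 15 + (1−α)·ln 97 = α·ln 16 + (1−α)·ln 85, i.e. α·-0.0645385 = (1−α)·-0.1320597.
So α/(1−α) = (-0.1320597)/(-0.0645385) = 2.0462158, and α = 2.0462158/3.0462158 ≈ 0.6717.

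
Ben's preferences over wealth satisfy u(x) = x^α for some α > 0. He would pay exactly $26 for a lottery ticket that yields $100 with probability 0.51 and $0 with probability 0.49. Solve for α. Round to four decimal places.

α ≈ 0.4999

Since u(0) = 0, the lottery's EU is 0.51·100^α.
Indifference: 26^α = 0.51·100^α, so (26/100)^α = 0.51.
Take logs: α = ln 0.51 / ln(26/100) ≈ 0.499857.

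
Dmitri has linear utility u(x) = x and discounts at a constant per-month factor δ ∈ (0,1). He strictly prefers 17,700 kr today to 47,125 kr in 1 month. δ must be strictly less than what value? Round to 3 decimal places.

δ < 0.376

Comparing present values: 17700 > δ·47125.
Dividing through by 47125 gives δ < 0.37560.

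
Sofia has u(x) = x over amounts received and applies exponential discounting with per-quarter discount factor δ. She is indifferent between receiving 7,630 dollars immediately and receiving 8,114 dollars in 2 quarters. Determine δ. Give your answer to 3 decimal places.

The payoff in 2 quarters is discounted by δ^2, so u(7630) = δ^2·u(8114) and δ^2 = u(7630)/u(8114).
With u(x) = x: δ^2 = 7630/8114 = 0.94035.
So δ = 0.94035^(1/2) ≈ 0.970.

δ ≈ 0.970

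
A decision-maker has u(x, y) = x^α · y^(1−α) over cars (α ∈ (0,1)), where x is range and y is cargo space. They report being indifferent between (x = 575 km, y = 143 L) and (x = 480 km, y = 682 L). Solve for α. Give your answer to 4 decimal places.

Indifference: 575^α · 143^(1−α) = 480^α · 682^(1−α).
Taking logs: α·ln 575 + (1−α)·ln 143 = α·ln 480 + (1−α)·ln 682, i.e. α·0.1805839 = (1−α)·1.5621850.
So α/(1−α) = (1.5621850)/(0.1805839) = 8.6507435, and α = 8.6507435/9.6507435 ≈ 0.8964.

α ≈ 0.8964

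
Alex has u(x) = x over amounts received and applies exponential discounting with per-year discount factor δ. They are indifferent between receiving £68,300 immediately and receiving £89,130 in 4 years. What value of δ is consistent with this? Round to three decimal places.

δ ≈ 0.936

Indifference means u(68300) = δ^4 · u(89130), so δ^4 = u(68300)/u(89130).
With u(x) = x: δ^4 = 68300/89130 = 0.76630.
Hence δ = (0.76630)^(1/4) = 0.93562.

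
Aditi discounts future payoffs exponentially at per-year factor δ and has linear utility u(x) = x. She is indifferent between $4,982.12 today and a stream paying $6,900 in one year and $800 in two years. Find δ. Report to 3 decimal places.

δ ≈ 0.670

The stream is worth 6900δ + 800δ² today, so 6900δ + 800δ² = 4982.12.
That is, 800δ² + 6900δ − 4982.12 = 0, a quadratic in δ.
δ = (−6900 + √(6900² + 4·800·4982.12)) / (2·800) = (−6900 + √63552784.00) / 1600 ≈ 0.670.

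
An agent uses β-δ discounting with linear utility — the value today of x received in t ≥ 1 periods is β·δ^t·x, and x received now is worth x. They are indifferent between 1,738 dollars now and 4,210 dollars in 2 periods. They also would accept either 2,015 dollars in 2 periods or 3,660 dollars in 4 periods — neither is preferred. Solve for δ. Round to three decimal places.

δ ≈ 0.742

From the later pair, β·δ^2·2015 = β·δ^4·3660; dividing through, δ^2 = 2015/3660 = 0.55055, so δ = 0.74199.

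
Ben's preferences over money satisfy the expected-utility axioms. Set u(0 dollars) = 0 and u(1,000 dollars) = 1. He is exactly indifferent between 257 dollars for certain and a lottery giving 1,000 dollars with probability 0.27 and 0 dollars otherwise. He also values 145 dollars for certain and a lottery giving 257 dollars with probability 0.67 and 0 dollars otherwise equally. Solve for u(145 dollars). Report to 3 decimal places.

First, u(257 dollars) = 0.27·u(1,000 dollars) + 0.73·u(0 dollars) = 0.27.
The second indifference gives u(145 dollars) = 0.67·u(257 dollars) + 0.33·u(0 dollars) = 0.67·0.27 + 0.33·0.00 = 0.1809.

0.181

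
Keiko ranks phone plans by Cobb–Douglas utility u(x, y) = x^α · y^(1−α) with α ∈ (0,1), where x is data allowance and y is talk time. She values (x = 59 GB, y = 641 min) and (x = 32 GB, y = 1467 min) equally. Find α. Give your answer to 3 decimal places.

α ≈ 0.575

The Cobb–Douglas utilities coincide, so 59^α·641^(1−α) = 32^α·1467^(1−α).
Taking logs: α·ln 59 + (1−α)·ln 641 = α·ln 32 + (1−α)·ln 1467, i.e. α·0.611802 = (1−α)·0.827945.
With A = 0.611802 and B = 0.827945: α·A = (1−α)·B, so α = B/(A+B) = 0.827945/1.439747 ≈ 0.575.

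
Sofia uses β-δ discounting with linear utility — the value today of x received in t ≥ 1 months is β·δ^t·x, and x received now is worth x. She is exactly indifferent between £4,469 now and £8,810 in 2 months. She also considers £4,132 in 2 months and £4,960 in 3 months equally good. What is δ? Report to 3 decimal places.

δ ≈ 0.833

From the later pair, β·δ^2·4132 = β·δ^3·4960; dividing through, δ = 4132/4960 = 0.83306.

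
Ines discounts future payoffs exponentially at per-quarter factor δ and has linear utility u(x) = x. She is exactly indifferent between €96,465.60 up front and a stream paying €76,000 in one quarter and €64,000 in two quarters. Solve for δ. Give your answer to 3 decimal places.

δ ≈ 0.770

The stream is worth 76000δ + 64000δ² today, so 76000δ + 64000δ² = 96465.60.
Rearranged: 64000δ² + 76000δ − 96465.60 = 0.
By the quadratic formula (taking the positive root), δ = (−76000 + √30471193600.00) / 128000 ≈ 0.770.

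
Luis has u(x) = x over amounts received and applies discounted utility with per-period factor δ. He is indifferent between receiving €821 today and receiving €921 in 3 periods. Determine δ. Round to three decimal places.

Indifference means u(821) = δ^3 · u(921), so δ^3 = u(821)/u(921).
With u(x) = x: δ^3 = 821/921 = 0.89142.
So δ = 0.89142^(1/3) ≈ 0.962.

δ ≈ 0.962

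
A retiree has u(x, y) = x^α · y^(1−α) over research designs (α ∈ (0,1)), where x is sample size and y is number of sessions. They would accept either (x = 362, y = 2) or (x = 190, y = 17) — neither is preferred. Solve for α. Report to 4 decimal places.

The Cobb–Douglas utilities coincide, so 362^α·2^(1−α) = 190^α·17^(1−α).
(362/190)^α = (17/2)^(1−α); take logs: α·ln(362/190) = (1−α)·ln(17/2), i.e. α·0.6446201 = (1−α)·2.1400662.
With A = 0.6446201 and B = 2.1400662: α·A = (1−α)·B, so α = B/(A+B) = 2.1400662/2.7846863 ≈ 0.7685.

α ≈ 0.7685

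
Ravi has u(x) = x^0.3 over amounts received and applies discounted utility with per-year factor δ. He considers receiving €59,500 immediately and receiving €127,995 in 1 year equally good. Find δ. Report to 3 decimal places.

The payoff in 1 year is discounted by δ, so u(59500) = δ·u(127995) and δ = u(59500)/u(127995).
With u(x) = x^0.3: δ = 59500^0.3/127995^0.3 = (59500/127995)^0.3 = 0.79469.

δ ≈ 0.795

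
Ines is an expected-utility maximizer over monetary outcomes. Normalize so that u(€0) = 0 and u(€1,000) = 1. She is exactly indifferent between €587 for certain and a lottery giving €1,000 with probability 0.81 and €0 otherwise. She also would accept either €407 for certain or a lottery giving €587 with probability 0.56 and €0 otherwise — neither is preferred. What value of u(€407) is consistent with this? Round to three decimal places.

0.454

The first gamble pins u(€587): it must equal 0.81·1 + 0.19·0 = 0.81.
Chaining: u(€407) = 0.56·0.81 + 0.44·0.00 = 0.4536.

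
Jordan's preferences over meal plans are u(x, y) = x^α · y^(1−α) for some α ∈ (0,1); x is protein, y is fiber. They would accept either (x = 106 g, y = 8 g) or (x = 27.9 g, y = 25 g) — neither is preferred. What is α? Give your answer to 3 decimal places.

Set the two utilities equal: 106^α·8^(1−α) = 27.9^α·25^(1−α).
(106/27.9)^α = (25/8)^(1−α); take logs: α·ln(106/27.9) = (1−α)·ln(25/8), i.e. α·1.334812 = (1−α)·1.139434.
Thus α·(2.474246) = 1.139434, so α = 1.139434/2.474246 ≈ 0.461.

α ≈ 0.461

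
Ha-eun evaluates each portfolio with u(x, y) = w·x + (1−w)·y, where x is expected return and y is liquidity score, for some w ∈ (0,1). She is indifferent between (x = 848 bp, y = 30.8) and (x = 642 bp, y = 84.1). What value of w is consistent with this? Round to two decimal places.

w = 0.21

Equating utilities: w·848 + (1−w)·30.8 = w·642 + (1−w)·84.1.
w·(848−642) = (1−w)·(84.1−30.8), i.e. w·206 = (1−w)·53.3.
So w/(1−w) = 53.3/206 = 0.2587, giving w = 53.3/(206+53.3) = 0.21.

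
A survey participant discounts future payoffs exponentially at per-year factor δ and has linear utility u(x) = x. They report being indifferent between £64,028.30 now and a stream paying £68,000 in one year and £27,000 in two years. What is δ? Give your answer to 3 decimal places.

δ ≈ 0.730

Present value of the stream is 68000·δ + 27000·δ². Indifference gives 68000δ + 27000δ² = 64028.30.
Rearranged: 27000δ² + 68000δ − 64028.30 = 0.
The positive root is δ = [−68000 + √(68000² + 4·27000·64028.30)] / (2·27000) = (−68000 + 107420.000)/54000 ≈ 0.730.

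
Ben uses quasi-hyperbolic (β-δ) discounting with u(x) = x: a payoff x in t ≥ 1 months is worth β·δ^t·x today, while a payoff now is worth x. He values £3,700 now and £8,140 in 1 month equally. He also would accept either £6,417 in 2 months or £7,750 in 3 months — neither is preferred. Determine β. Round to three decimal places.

β ≈ 0.549

Both payoffs in the second observation are in the future, so β drops out: δ^2·6417 = δ^3·7750 ⇒ δ = 6417/7750 = 0.82800.
Substituting δ into 3700 = β·δ·8140: β = 3700/(6739.920) ≈ 0.549.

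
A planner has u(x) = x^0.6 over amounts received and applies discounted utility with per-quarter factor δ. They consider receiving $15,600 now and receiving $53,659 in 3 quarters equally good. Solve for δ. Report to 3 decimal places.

δ ≈ 0.781

Indifference means u(15600) = δ^3 · u(53659), so δ^3 = u(15600)/u(53659).
Since u(x) = x^0.6, δ^3 = (15600/53659)^0.6 = 0.29072^0.6 = 0.47653.
Taking the cube root: δ = 0.47653^(1/3) ≈ 0.781.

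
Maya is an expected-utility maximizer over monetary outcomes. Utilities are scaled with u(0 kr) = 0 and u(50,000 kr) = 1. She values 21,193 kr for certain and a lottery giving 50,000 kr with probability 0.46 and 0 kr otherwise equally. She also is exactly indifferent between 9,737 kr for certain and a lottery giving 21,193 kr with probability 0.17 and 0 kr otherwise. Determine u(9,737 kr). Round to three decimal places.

From the first indifference, u(21,193 kr) = 0.46·u(50,000 kr) + 0.54·u(0 kr) = 0.46·1 + 0.54·0 = 0.46.
Then u(9,737 kr) = 0.17·u(21,193 kr) + 0.83·u(0 kr) = 0.17·0.46 + 0.83·0.00 = 0.0782.

0.078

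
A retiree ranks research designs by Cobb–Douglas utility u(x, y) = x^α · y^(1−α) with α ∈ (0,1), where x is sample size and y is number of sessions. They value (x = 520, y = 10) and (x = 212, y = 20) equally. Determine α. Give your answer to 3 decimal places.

Set the two utilities equal: 520^α·10^(1−α) = 212^α·20^(1−α).
(520/212)^α = (20/10)^(1−α); take logs: α·ln(520/212) = (1−α)·ln(20/10), i.e. α·0.897243 = (1−α)·0.693147.
With A = 0.897243 and B = 0.693147: α·A = (1−α)·B, so α = B/(A+B) = 0.693147/1.590390 ≈ 0.436.

α ≈ 0.436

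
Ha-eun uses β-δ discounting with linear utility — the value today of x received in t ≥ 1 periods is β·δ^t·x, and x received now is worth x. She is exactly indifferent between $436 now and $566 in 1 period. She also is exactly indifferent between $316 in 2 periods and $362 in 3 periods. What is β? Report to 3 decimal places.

The second indifference involves only future payoffs, so β cancels: β·δ^2·316 = β·δ^3·362, giving δ = 316/362 = 0.87293.
Now use the now-vs-future pair: 436 = β·δ·566 gives β = 436/(0.87293·566) ≈ 0.882.

β ≈ 0.882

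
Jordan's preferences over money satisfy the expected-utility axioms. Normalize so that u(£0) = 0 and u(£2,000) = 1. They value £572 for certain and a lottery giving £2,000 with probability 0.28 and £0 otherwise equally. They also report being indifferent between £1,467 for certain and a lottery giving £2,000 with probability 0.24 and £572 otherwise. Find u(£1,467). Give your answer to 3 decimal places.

From the first indifference, u(£572) = 0.28·u(£2,000) + 0.72·u(£0) = 0.28·1 + 0.72·0 = 0.28.
The second indifference gives u(£1,467) = 0.24·u(£2,000) + 0.76·u(£572) = 0.24·1.00 + 0.76·0.28 = 0.4528.

0.453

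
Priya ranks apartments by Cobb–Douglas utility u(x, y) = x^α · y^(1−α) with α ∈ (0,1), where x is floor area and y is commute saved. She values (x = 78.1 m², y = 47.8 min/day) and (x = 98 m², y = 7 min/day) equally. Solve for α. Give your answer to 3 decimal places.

α ≈ 0.894

Set the two utilities equal: 78.1^α·47.8^(1−α) = 98^α·7^(1−α).
Taking logs: α·ln 78.1 + (1−α)·ln 47.8 = α·ln 98 + (1−α)·ln 7, i.e. α·-0.226977 = (1−α)·-1.921115.
So α/(1−α) = (-1.921115)/(-0.226977) = 8.463919, and α = 8.463919/9.463919 ≈ 0.894.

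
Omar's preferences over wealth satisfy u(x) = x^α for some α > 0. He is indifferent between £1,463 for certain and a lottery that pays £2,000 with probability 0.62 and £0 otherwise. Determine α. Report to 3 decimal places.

α ≈ 1.529

The lottery's expected utility is 0.62·u(2000) + 0.38·u(0) = 0.62·2000^α (since u(0) = 0 for α > 0).
Indifference: 1463^α = 0.62·2000^α, so (1463/2000)^α = 0.62.
α = ln(0.62) / ln(1463/2000) = -0.478036/-0.312658 ≈ 1.529.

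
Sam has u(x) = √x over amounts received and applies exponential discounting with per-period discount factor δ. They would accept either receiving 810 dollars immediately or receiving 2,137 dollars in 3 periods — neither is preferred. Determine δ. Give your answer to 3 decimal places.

Equating discounted utilities: u(810) = δ^3·u(2137) ⇒ δ^3 = u(810)/u(2137).
Since u(x) = √x, δ^3 = √(810/2137) = 0.61566.
Hence δ = (0.61566)^(1/3) = 0.85071.

δ ≈ 0.851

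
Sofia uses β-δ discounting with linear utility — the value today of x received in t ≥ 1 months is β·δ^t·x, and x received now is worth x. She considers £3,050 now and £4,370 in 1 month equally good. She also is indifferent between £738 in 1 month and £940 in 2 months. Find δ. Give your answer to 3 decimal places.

δ ≈ 0.785

Both payoffs in the second observation are in the future, so β drops out: δ^1·738 = δ^2·940 ⇒ δ = 738/940 = 0.78511.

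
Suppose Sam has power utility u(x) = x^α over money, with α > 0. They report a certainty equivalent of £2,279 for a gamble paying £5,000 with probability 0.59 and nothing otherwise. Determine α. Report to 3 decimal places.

α ≈ 0.672

The lottery's expected utility is 0.59·u(5000) + 0.41·u(0) = 0.59·5000^α (since u(0) = 0 for α > 0).
Indifference: 2279^α = 0.59·5000^α, so (2279/5000)^α = 0.59.
Take logs: α = ln 0.59 / ln(2279/5000) ≈ 0.67154.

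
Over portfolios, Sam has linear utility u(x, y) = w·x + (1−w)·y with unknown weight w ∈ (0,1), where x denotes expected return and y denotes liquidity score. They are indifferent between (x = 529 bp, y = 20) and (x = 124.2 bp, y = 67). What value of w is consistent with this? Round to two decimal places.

w = 0.10

Indifference: w·529 + (1−w)·20 = w·124.2 + (1−w)·67.
Rearranging, 404.8·w − 47·(1−w) = 0.
The marginal rate of substitution is 47/404.8, so w = 47/(404.8+47) = 0.10.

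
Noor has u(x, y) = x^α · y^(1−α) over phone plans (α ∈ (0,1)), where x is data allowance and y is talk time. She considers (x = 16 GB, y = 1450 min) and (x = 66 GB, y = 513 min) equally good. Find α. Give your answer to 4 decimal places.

α ≈ 0.4230

Indifference: 16^α · 1450^(1−α) = 66^α · 513^(1−α).
(16/66)^α = (513/1450)^(1−α); take logs: α·ln(16/66) = (1−α)·ln(513/1450), i.e. α·-1.4170660 = (1−α)·-1.0390430.
With A = -1.4170660 and B = -1.0390430: α·A = (1−α)·B, so α = B/(A+B) = -1.0390430/-2.4561090 ≈ 0.4230.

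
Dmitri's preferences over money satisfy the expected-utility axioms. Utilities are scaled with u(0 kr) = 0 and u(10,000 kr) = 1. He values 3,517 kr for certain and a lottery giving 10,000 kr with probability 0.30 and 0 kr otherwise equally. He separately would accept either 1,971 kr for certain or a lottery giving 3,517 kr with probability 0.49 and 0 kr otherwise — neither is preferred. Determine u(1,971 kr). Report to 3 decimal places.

0.147

From the first indifference, u(3,517 kr) = 0.30·u(10,000 kr) + 0.70·u(0 kr) = 0.30·1 + 0.70·0 = 0.30.
Then u(1,971 kr) = 0.49·u(3,517 kr) + 0.51·u(0 kr) = 0.49·0.30 + 0.51·0.00 = 0.1470.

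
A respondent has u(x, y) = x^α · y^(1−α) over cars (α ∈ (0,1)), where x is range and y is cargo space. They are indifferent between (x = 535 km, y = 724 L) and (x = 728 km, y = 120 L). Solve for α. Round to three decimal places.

α ≈ 0.854

The Cobb–Douglas utilities coincide, so 535^α·724^(1−α) = 728^α·120^(1−α).
(535/728)^α = (120/724)^(1−α); take logs: α·ln(535/728) = (1−α)·ln(120/724), i.e. α·-0.308034 = (1−α)·-1.797300.
Thus α·(-2.105334) = -1.797300, so α = -1.797300/-2.105334 ≈ 0.854.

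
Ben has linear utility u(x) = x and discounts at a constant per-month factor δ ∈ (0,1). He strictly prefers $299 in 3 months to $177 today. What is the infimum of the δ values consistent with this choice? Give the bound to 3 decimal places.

Comparing present values: 177 < δ^3·299.
So δ^3 > 177/299 = 0.59197; taking the cube root of both positive sides preserves the inequality.
δ > (177/299)^(1/3) ≈ 0.840.

δ > 0.840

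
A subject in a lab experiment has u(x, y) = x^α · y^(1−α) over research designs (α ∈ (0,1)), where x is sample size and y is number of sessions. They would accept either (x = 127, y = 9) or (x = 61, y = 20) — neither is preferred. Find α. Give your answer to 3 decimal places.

α ≈ 0.521

The Cobb–Douglas utilities coincide, so 127^α·9^(1−α) = 61^α·20^(1−α).
Rearrange to (127/61)^α = (20/9)^(1−α) and take logs: α·0.733313 = (1−α)·0.798508.
With A = 0.733313 and B = 0.798508: α·A = (1−α)·B, so α = B/(A+B) = 0.798508/1.531821 ≈ 0.521.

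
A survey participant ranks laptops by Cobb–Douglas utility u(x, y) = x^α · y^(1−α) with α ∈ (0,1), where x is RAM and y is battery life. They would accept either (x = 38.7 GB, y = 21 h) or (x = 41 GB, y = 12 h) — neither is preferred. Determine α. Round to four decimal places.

The Cobb–Douglas utilities coincide, so 38.7^α·21^(1−α) = 41^α·12^(1−α).
Taking logs: α·ln 38.7 + (1−α)·ln 21 = α·ln 41 + (1−α)·ln 12, i.e. α·-0.0577325 = (1−α)·-0.5596158.
Thus α·(-0.6173483) = -0.5596158, so α = -0.5596158/-0.6173483 ≈ 0.9065.

α ≈ 0.9065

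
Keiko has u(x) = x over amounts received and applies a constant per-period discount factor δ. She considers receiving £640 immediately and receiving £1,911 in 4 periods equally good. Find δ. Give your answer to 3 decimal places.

δ ≈ 0.761

Indifference means u(640) = δ^4 · u(1911), so δ^4 = u(640)/u(1911).
With u(x) = x: δ^4 = 640/1911 = 0.33490.
Taking the 4th root: δ = 0.33490^(1/4) ≈ 0.761.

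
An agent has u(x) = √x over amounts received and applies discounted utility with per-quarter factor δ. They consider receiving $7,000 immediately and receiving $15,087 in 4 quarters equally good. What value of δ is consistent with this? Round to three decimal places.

Indifference means u(7000) = δ^4 · u(15087), so δ^4 = u(7000)/u(15087).
Since u(x) = √x, δ^4 = √(7000/15087) = 0.68116.
So δ = 0.68116^(1/4) ≈ 0.908.

δ ≈ 0.908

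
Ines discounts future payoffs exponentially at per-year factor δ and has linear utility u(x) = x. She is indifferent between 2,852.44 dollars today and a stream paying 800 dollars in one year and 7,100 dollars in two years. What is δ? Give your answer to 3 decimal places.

δ ≈ 0.580

Equating present values: 2852.44 = 800δ + 7100δ².
Rearranged: 7100δ² + 800δ − 2852.44 = 0.
The positive root is δ = [−800 + √(800² + 4·7100·2852.44)] / (2·7100) = (−800 + 9036.000)/14200 ≈ 0.580.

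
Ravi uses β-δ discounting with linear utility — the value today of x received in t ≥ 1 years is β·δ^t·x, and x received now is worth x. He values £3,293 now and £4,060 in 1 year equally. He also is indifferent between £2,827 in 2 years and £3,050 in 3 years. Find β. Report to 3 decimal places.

β ≈ 0.875

From the later pair, β·δ^2·2827 = β·δ^3·3050; dividing through, δ = 2827/3050 = 0.92689.
Substituting δ into 3293 = β·δ·4060: β = 3293/(3763.154) ≈ 0.875.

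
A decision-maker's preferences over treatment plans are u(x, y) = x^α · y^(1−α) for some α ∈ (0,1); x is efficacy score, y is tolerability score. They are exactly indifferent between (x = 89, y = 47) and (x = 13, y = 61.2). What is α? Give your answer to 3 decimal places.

α ≈ 0.121

The Cobb–Douglas utilities coincide, so 89^α·47^(1−α) = 13^α·61.2^(1−α).
(89/13)^α = (61.2/47)^(1−α); take logs: α·ln(89/13) = (1−α)·ln(61.2/47), i.e. α·1.923687 = (1−α)·0.264000.
With A = 1.923687 and B = 0.264000: α·A = (1−α)·B, so α = B/(A+B) = 0.264000/2.187687 ≈ 0.121.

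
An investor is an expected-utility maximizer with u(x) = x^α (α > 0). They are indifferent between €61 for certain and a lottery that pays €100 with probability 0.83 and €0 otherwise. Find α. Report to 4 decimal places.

Since u(0) = 0, the lottery's EU is 0.83·100^α.
Setting u(61) equal to that: 61^α = 0.83·100^α ⇒ (61/100)^α = 0.83.
α = ln(0.83) / ln(61/100) = -0.1863296/-0.4942963 ≈ 0.3770.

α ≈ 0.3770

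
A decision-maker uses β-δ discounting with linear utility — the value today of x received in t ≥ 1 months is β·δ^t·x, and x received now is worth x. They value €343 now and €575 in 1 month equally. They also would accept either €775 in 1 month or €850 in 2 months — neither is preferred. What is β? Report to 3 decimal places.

From the later pair, β·δ^1·775 = β·δ^2·850; dividing through, δ = 775/850 = 0.91176.
Substituting δ into 343 = β·δ·575: β = 343/(524.265) ≈ 0.654.

β ≈ 0.654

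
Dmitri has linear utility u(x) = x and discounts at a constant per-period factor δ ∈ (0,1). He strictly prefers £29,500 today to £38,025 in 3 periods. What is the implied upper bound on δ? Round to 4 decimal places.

δ < 0.9189

Comparing present values: 29500 > δ^3·38025.
Dividing by 38025: δ^3 < 0.77581. Both sides are positive, so the cube root keeps the direction.
δ < (29500/38025)^(1/3) ≈ 0.9189.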